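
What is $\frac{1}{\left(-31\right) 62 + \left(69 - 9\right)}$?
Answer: $- \frac{1}{1862} \approx -0.00053706$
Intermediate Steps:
$\frac{1}{\left(-31\right) 62 + \left(69 - 9\right)} = \frac{1}{-1922 + 60} = \frac{1}{-1862} = - \frac{1}{1862}$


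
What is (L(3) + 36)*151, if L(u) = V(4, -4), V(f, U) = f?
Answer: 6040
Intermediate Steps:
L(u) = 4
(L(3) + 36)*151 = (4 + 36)*151 = 40*151 = 6040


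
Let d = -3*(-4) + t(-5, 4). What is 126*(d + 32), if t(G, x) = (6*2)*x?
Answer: 11592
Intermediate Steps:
t(G, x) = 12*x
d = 60 (d = -3*(-4) + 12*4 = 12 + 48 = 60)
126*(d + 32) = 126*(60 + 32) = 126*92 = 11592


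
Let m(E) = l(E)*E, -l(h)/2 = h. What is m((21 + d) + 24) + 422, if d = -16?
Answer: -1260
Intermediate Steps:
l(h) = -2*h
m(E) = -2*E² (m(E) = (-2*E)*E = -2*E²)
m((21 + d) + 24) + 422 = -2*((21 - 16) + 24)² + 422 = -2*(5 + 24)² + 422 = -2*29² + 422 = -2*841 + 422 = -1682 + 422 = -1260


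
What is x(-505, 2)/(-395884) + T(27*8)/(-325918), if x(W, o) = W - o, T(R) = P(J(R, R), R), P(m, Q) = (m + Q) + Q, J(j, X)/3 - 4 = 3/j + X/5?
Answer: -1855653947/3870771645360 ≈ -0.00047940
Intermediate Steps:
J(j, X) = 12 + 9/j + 3*X/5 (J(j, X) = 12 + 3*(3/j + X/5) = 12 + (9/j + 3*X/5) = 12 + 9/j + 3*X/5)
P(m, Q) = m + 2*Q (P(m, Q) = (Q + m) + Q = m + 2*Q)
T(R) = 12 + 9/R + 13*R/5 (T(R) = (12 + 9/R + 3*R/5) + 2*R = 12 + 9/R + 13*R/5)
x(-505, 2)/(-395884) + T(27*8)/(-325918) = (-505 - 1*2)/(-395884) + (12 + 9/((27*8)) + 13*(27*8)/5)/(-325918) = (-505 - 2)*(-1/395884) + (12 + 9/216 + (13/5)*216)*(-1/325918) = -507*(-1/395884) + (12 + 9*(1/216) + 2808/5)*(-1/325918) = 507/395884 + (12 + 1/24 + 2808/5)*(-1/325918) = 507/395884 + (68837/120)*(-1/325918) = 507/395884 - 68837/39110160 = -1855653947/3870771645360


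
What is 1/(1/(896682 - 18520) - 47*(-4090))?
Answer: 878162/168809081261 ≈ 5.2021e-6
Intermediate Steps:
1/(1/(896682 - 18520) - 47*(-4090)) = 1/(1/878162 + 192230) = 1/(168809081261/878162) = 878162/168809081261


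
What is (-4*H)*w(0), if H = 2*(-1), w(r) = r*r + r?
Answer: 0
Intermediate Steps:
w(r) = r + r² (w(r) = r² + r = r + r²)
H = -2
(-4*H)*w(0) = (-4*(-2))*(0*(1 + 0)) = 8*(0*1) = 8*0 = 0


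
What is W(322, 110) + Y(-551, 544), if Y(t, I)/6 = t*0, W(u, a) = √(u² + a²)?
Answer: 2*√28946 ≈ 340.27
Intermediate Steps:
W(u, a) = √(a² + u²)
Y(t, I) = 0 (Y(t, I) = 6*(t*0) = 6*0 = 0)
W(322, 110) + Y(-551, 544) = √(110² + 322²) + 0 = √(12100 + 103684) + 0 = √115784 + 0 = 2*√28946 + 0 = 2*√28946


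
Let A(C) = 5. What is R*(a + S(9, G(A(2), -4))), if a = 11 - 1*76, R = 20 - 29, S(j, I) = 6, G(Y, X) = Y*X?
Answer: 531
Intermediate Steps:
G(Y, X) = X*Y
R = -9
a = -65 (a = 11 - 76 = -65)
R*(a + S(9, G(A(2), -4))) = -9*(-65 + 6) = -9*(-59) = 531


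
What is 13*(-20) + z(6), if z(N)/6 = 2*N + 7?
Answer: -146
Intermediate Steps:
z(N) = 42 + 12*N (z(N) = 6*(2*N + 7) = 6*(7 + 2*N) = 42 + 12*N)
13*(-20) + z(6) = 13*(-20) + (42 + 12*6) = -260 + (42 + 72) = -260 + 114 = -146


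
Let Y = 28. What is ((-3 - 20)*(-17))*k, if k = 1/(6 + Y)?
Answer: 23/2 ≈ 11.500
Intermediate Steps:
k = 1/34 (k = 1/(6 + 28) = 1/34 ≈ 0.029412)
((-3 - 20)*(-17))*k = ((-3 - 20)*(-17))*(1/34) = -23*(-17)*(1/34) = 391*(1/34) = 23/2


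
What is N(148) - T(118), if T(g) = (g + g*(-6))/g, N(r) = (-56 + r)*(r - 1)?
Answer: 13529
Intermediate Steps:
N(r) = (-1 + r)*(-56 + r) (N(r) = (-56 + r)*(-1 + r) = (-1 + r)*(-56 + r))
T(g) = -5 (T(g) = (g - 6*g)/g = (-5*g)/g = -5)
N(148) - T(118) = (56 + 148² - 57*148) - 1*(-5) = (56 + 21904 - 8436) + 5 = 13524 + 5 = 13529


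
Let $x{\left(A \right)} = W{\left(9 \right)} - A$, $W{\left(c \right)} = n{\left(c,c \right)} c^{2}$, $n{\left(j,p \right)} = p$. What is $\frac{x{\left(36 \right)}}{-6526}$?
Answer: $- \frac{693}{6526} \approx -0.10619$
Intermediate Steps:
$W{\left(c \right)} = c^{3}$ ($W{\left(c \right)} = c c^{2} = c^{3}$)
$x{\left(A \right)} = 729 - A$ ($x{\left(A \right)} = 9^{3} - A = 729 - A$)
$\frac{x{\left(36 \right)}}{-6526} = \frac{729 - 36}{-6526} = \left(729 - 36\right) \left(- \frac{1}{6526}\right) = 693 \left(- \frac{1}{6526}\right) = - \frac{693}{6526}$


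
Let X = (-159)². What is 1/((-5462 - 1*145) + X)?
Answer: 1/19674 ≈ 5.0829e-5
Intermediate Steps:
X = 25281
1/((-5462 - 1*145) + X) = 1/((-5462 - 1*145) + 25281) = 1/((-5462 - 145) + 25281) = 1/(-5607 + 25281) = 1/19674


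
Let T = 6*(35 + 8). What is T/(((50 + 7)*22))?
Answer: 43/209 ≈ 0.20574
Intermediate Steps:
T = 258 (T = 6*43 = 258)
T/(((50 + 7)*22)) = 258/(((50 + 7)*22)) = 258/((57*22)) = 258/1254 = 258*(1/1254) = 43/209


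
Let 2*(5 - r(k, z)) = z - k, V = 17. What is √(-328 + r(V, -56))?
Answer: I*√1146/2 ≈ 16.926*I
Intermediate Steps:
r(k, z) = 5 + k/2 - z/2 (r(k, z) = 5 - (z - k)/2 = 5 + (k/2 - z/2) = 5 + k/2 - z/2)
√(-328 + r(V, -56)) = √(-328 + (5 + (½)*17 - ½*(-56))) = √(-328 + (5 + 17/2 + 28)) = √(-328 + 83/2) = √(-573/2) = I*√1146/2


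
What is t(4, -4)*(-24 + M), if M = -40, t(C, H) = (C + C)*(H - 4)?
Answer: 4096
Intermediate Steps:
t(C, H) = 2*C*(-4 + H) (t(C, H) = (2*C)*(-4 + H) = 2*C*(-4 + H))
t(4, -4)*(-24 + M) = (2*4*(-4 - 4))*(-24 - 40) = (2*4*(-8))*(-64) = -64*(-64) = 4096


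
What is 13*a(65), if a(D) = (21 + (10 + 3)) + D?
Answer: 1287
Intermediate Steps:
a(D) = 34 + D (a(D) = (21 + 13) + D = 34 + D)
13*a(65) = 13*(34 + 65) = 13*99 = 1287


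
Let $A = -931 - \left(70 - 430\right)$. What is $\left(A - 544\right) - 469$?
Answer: $-1584$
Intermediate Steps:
$A = -571$ ($A = -931 - -360 = -931 + 360 = -571$)
$\left(A - 544\right) - 469 = \left(-571 - 544\right) - 469 = -1115 - 469 = -1584$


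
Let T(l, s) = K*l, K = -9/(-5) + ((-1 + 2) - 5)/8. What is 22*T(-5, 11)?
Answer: -143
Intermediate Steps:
K = 13/10 (K = -9*(-⅕) + (1 - 5)*(⅛) = 9/5 - 4*⅛ = 9/5 - ½ = 13/10 ≈ 1.3000)
T(l, s) = 13*l/10
22*T(-5, 11) = 22*((13/10)*(-5)) = 22*(-13/2) = -143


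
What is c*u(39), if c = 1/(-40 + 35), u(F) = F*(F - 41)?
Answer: 78/5 ≈ 15.600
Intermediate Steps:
u(F) = F*(-41 + F)
c = -1/5 (c = 1/(-5) = -1/5 ≈ -0.20000)
c*u(39) = -39*(-41 + 39)/5 = -39*(-2)/5 = -1/5*(-78) = 78/5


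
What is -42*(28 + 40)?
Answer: -2856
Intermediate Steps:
-42*(28 + 40) = -42*68 = -2856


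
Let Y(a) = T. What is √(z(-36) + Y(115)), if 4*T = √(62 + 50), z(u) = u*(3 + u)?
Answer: √(1188 + √7) ≈ 34.506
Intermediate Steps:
T = √7 (T = √(62 + 50)/4 = √112/4 = (4*√7)/4 = √7 ≈ 2.6458)
Y(a) = √7
√(z(-36) + Y(115)) = √(-36*(3 - 36) + √7) = √(-36*(-33) + √7) = √(1188 + √7)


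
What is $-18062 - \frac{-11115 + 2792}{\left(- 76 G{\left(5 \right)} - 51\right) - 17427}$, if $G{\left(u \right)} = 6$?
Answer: $- \frac{46276033}{2562} \approx -18062.0$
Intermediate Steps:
$-18062 - \frac{-11115 + 2792}{\left(- 76 G{\left(5 \right)} - 51\right) - 17427} = -18062 - \frac{-11115 + 2792}{\left(\left(-76\right) 6 - 51\right) - 17427} = -18062 - - \frac{8323}{\left(-456 - 51\right) - 17427} = -18062 - - \frac{8323}{-507 - 17427} = -18062 - - \frac{8323}{-17934} = -18062 - \left(-8323\right) \left(- \frac{1}{17934}\right) = -18062 - \frac{1189}{2562} = - \frac{46276033}{2562}$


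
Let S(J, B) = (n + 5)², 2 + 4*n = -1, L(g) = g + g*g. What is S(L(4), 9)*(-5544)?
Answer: -200277/2 ≈ -1.0014e+5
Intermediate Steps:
L(g) = g + g²
n = -¾ (n = -½ + (¼)*(-1) = -½ - ¼ = -¾ ≈ -0.75000)
S(J, B) = 289/16 (S(J, B) = (-¾ + 5)² = (17/4)² = 289/16)
S(L(4), 9)*(-5544) = (289/16)*(-5544) = -200277/2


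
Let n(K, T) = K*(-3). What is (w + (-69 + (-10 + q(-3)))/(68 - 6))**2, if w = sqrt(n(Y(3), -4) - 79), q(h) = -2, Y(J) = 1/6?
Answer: (81 - 31*I*sqrt(318))**2/3844 ≈ -77.793 - 23.297*I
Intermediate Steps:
Y(J) = 1/6
n(K, T) = -3*K
w = I*sqrt(318)/2 (w = sqrt(-3*1/6 - 79) = sqrt(-1/2 - 79) = sqrt(-159/2) = I*sqrt(318)/2 ≈ 8.9163*I)
(w + (-69 + (-10 + q(-3)))/(68 - 6))**2 = (I*sqrt(318)/2 + (-69 + (-10 - 2))/(68 - 6))**2 = (I*sqrt(318)/2 + (-69 - 12)/62)**2 = (I*sqrt(318)/2 - 81*1/62)**2 = (I*sqrt(318)/2 - 81/62)**2 = (-81/62 + I*sqrt(318)/2)**2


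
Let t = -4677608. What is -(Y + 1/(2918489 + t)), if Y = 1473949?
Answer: -2592851690930/1759119 ≈ -1.4739e+6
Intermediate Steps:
-(Y + 1/(2918489 + t)) = -(1473949 + 1/(2918489 - 4677608)) = -(1473949 + 1/(-1759119)) = -(1473949 - 1/1759119) = -1*2592851690930/1759119 = -2592851690930/1759119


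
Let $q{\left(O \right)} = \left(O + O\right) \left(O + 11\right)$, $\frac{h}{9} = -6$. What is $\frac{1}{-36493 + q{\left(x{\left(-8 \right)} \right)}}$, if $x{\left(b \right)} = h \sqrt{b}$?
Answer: $\frac{i}{11 \left(- 7559 i + 216 \sqrt{2}\right)} \approx -1.2007 \cdot 10^{-5} + 4.8522 \cdot 10^{-7} i$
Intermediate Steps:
$h = -54$ ($h = 9 \left(-6\right) = -54$)
$x{\left(b \right)} = - 54 \sqrt{b}$
$q{\left(O \right)} = 2 O \left(11 + O\right)$
$\frac{1}{-36493 + q{\left(x{\left(-8 \right)} \right)}} = \frac{1}{-36493 + 2 \left(- 54 \sqrt{-8}\right) \left(11 - 54 \sqrt{-8}\right)} = \frac{1}{-36493 + 2 \left(- 54 \cdot 2 i \sqrt{2}\right) \left(11 - 54 \cdot 2 i \sqrt{2}\right)} = \frac{1}{-36493 + 2 \left(- 108 i \sqrt{2}\right) \left(11 - 108 i \sqrt{2}\right)} = \frac{1}{-36493 - 216 i \sqrt{2} \left(11 - 108 i \sqrt{2}\right)}$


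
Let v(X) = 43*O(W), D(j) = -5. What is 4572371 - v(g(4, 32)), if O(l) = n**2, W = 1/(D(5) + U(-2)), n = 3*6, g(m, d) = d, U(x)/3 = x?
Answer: 4558439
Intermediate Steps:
U(x) = 3*x
n = 18
W = -1/11 (W = 1/(-5 + 3*(-2)) = 1/(-5 - 6) = 1/(-11) = -1/11 ≈ -0.090909)
O(l) = 324 (O(l) = 18**2 = 324)
v(X) = 13932 (v(X) = 43*324 = 13932)
4572371 - v(g(4, 32)) = 4572371 - 1*13932 = 4572371 - 13932 = 4558439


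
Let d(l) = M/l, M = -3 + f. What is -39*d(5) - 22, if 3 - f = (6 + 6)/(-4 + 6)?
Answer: 124/5 ≈ 24.800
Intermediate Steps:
f = -3 (f = 3 - (6 + 6)/(-4 + 6) = 3 - 12/2 = 3 - 1*6 = 3 - 6 = -3)
M = -6 (M = -3 - 3 = -6)
d(l) = -6/l
-39*d(5) - 22 = -(-234)/5 - 22 = -39*(-6/5) - 22 = 234/5 - 22 = 124/5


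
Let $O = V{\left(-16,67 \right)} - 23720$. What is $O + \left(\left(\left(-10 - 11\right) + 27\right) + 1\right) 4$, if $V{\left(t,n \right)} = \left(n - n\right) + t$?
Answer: $-23708$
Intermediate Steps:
$V{\left(t,n \right)} = t$ ($V{\left(t,n \right)} = 0 + t = t$)
$O = -23736$ ($O = -16 - 23720 = -23736$)
$O + \left(\left(\left(-10 - 11\right) + 27\right) + 1\right) 4 = -23736 + \left(\left(\left(-10 - 11\right) + 27\right) + 1\right) 4 = -23736 + \left(\left(-21 + 27\right) + 1\right) 4 = -23736 + \left(6 + 1\right) 4 = -23736 + 7 \cdot 4 = -23736 + 28 = -23708$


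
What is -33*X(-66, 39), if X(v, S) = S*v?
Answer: 84942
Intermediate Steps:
-33*X(-66, 39) = -1287*(-66) = -33*(-2574) = 84942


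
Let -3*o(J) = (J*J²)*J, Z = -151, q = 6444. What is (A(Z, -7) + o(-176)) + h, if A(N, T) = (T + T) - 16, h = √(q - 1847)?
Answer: -959512666/3 + √4597 ≈ -3.1984e+8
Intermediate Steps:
h = √4597 (h = √(6444 - 1847) = √4597 ≈ 67.801)
o(J) = -J⁴/3 (o(J) = -J*J²*J/3 = -J³*J/3 = -J⁴/3)
A(N, T) = -16 + 2*T (A(N, T) = 2*T - 16 = -16 + 2*T)
(A(Z, -7) + o(-176)) + h = ((-16 + 2*(-7)) - ⅓*(-176)⁴) + √4597 = ((-16 - 14) - ⅓*959512576) + √4597 = (-30 - 959512576/3) + √4597 = -959512666/3 + √4597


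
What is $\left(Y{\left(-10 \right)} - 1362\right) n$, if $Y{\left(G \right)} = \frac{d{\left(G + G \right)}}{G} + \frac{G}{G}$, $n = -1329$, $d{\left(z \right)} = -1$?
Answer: $\frac{18086361}{10} \approx 1.8086 \cdot 10^{6}$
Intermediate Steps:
$Y{\left(G \right)} = 1 - \frac{1}{G}$ ($Y{\left(G \right)} = - \frac{1}{G} + \frac{G}{G} = - \frac{1}{G} + 1 = 1 - \frac{1}{G}$)
$\left(Y{\left(-10 \right)} - 1362\right) n = \left(\frac{-1 - 10}{-10} - 1362\right) \left(-1329\right) = \left(\left(- \frac{1}{10}\right) \left(-11\right) - 1362\right) \left(-1329\right) = \left(\frac{11}{10} - 1362\right) \left(-1329\right) = \left(- \frac{13609}{10}\right) \left(-1329\right) = \frac{18086361}{10}$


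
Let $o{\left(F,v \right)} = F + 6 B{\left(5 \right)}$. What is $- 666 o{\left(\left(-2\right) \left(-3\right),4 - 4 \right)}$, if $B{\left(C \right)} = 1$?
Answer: $-7992$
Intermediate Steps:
$o{\left(F,v \right)} = 6 + F$ ($o{\left(F,v \right)} = F + 6 \cdot 1 = F + 6 = 6 + F$)
$- 666 o{\left(\left(-2\right) \left(-3\right),4 - 4 \right)} = - 666 \left(6 - -6\right) = - 666 \left(6 + 6\right) = \left(-666\right) 12 = -7992$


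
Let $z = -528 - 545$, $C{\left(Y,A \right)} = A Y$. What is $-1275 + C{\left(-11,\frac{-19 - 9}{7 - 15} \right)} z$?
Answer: $\frac{80071}{2} \approx 40036.0$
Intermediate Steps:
$z = -1073$ ($z = -528 - 545 = -1073$)
$-1275 + C{\left(-11,\frac{-19 - 9}{7 - 15} \right)} z = -1275 + \frac{-19 - 9}{7 - 15} \left(-11\right) \left(-1073\right) = -1275 + - \frac{28}{-8} \left(-11\right) \left(-1073\right) = -1275 + \left(-28\right) \left(- \frac{1}{8}\right) \left(-11\right) \left(-1073\right) = -1275 + \frac{7}{2} \left(-11\right) \left(-1073\right) = -1275 - - \frac{82621}{2} = -1275 + \frac{82621}{2} = \frac{80071}{2}$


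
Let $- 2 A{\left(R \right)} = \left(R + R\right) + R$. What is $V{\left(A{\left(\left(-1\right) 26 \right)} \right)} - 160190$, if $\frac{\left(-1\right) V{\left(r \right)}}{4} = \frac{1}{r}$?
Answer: $- \frac{6247414}{39} \approx -1.6019 \cdot 10^{5}$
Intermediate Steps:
$A{\left(R \right)} = - \frac{3 R}{2}$ ($A{\left(R \right)} = - \frac{\left(R + R\right) + R}{2} = - \frac{2 R + R}{2} = - \frac{3 R}{2}$)
$V{\left(r \right)} = - \frac{4}{r}$
$V{\left(A{\left(\left(-1\right) 26 \right)} \right)} - 160190 = - \frac{4}{\left(- \frac{3}{2}\right) \left(\left(-1\right) 26\right)} - 160190 = - \frac{4}{\left(- \frac{3}{2}\right) \left(-26\right)} - 160190 = - \frac{4}{39} - 160190 = - \frac{6247414}{39}$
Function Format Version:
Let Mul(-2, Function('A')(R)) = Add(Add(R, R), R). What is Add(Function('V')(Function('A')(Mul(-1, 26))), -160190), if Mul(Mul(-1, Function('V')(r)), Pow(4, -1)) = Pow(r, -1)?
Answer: Rational(-6247414, 39) ≈ -1.6019e+5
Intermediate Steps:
Function('A')(R) = Mul(Rational(-3, 2), R) (Function('A')(R) = Mul(Rational(-1, 2), Add(Add(R, R), R)) = Mul(Rational(-1, 2), Add(Mul(2, R), R)) = Mul(Rational(-1, 2), Mul(3, R)) = Mul(Rational(-3, 2), R))
Function('V')(r) = Mul(-4, Pow(r, -1))
Add(Function('V')(Function('A')(Mul(-1, 26))), -160190) = Add(Mul(-4, Pow(Mul(Rational(-3, 2), Mul(-1, 26)), -1)), -160190) = Add(Mul(-4, Pow(Mul(Rational(-3, 2), -26), -1)), -160190) = Add(Mul(-4, Pow(39, -1)), -160190) = Add(Mul(-4, Rational(1, 39)), -160190) = Add(Rational(-4, 39), -160190) = Rational(-6247414, 39)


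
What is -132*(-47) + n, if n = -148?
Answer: 6056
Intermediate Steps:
-132*(-47) + n = -132*(-47) - 148 = 6204 - 148 = 6056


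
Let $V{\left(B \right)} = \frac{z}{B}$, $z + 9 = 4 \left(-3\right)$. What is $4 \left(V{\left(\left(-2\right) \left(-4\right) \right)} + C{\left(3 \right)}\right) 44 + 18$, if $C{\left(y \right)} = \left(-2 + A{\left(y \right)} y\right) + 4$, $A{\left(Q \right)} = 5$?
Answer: $2548$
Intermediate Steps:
$z = -21$ ($z = -9 + 4 \left(-3\right) = -9 - 12 = -21$)
$V{\left(B \right)} = - \frac{21}{B}$
$C{\left(y \right)} = 2 + 5 y$ ($C{\left(y \right)} = \left(-2 + 5 y\right) + 4 = 2 + 5 y$)
$4 \left(V{\left(\left(-2\right) \left(-4\right) \right)} + C{\left(3 \right)}\right) 44 + 18 = 4 \left(- \frac{21}{\left(-2\right) \left(-4\right)} + \left(2 + 5 \cdot 3\right)\right) 44 + 18 = 4 \left(- \frac{21}{8} + \left(2 + 15\right)\right) 44 + 18 = 4 \left(\left(-21\right) \frac{1}{8} + 17\right) 44 + 18 = 4 \left(- \frac{21}{8} + 17\right) 44 + 18 = 4 \cdot \frac{115}{8} \cdot 44 + 18 = \frac{115}{2} \cdot 44 + 18 = 2530 + 18 = 2548$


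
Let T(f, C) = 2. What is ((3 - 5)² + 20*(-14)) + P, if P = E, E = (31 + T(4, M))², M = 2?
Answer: 813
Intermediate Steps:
E = 1089 (E = (31 + 2)² = 33² = 1089)
P = 1089
((3 - 5)² + 20*(-14)) + P = ((3 - 5)² + 20*(-14)) + 1089 = ((-2)² - 280) + 1089 = (4 - 280) + 1089 = -276 + 1089 = 813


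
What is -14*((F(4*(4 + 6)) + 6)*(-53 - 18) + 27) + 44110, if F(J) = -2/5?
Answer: 246492/5 ≈ 49298.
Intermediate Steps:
F(J) = -⅖ (F(J) = -2*⅕ = -⅖)
-14*((F(4*(4 + 6)) + 6)*(-53 - 18) + 27) + 44110 = -14*((-⅖ + 6)*(-53 - 18) + 27) + 44110 = -14*((28/5)*(-71) + 27) + 44110 = -14*(-1988/5 + 27) + 44110 = -14*(-1853/5) + 44110 = 25942/5 + 44110 = 246492/5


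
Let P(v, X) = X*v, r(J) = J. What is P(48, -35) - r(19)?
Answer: -1699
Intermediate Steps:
P(48, -35) - r(19) = -35*48 - 1*19 = -1680 - 19 = -1699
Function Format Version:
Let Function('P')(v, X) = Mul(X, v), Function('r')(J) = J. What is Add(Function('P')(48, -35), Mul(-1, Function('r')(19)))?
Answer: -1699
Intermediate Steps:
Add(Function('P')(48, -35), Mul(-1, Function('r')(19))) = Add(Mul(-35, 48), Mul(-1, 19)) = Add(-1680, -19) = -1699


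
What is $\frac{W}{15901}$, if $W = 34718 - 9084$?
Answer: $\frac{25634}{15901} \approx 1.6121$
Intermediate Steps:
$W = 25634$
$\frac{W}{15901} = \frac{25634}{15901}$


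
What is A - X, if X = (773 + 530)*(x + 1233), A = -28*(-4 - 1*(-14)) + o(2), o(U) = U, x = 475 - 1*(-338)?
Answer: -2666216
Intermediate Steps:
x = 813 (x = 475 + 338 = 813)
A = -278 (A = -28*(-4 - 1*(-14)) + 2 = -28*(-4 + 14) + 2 = -28*10 + 2 = -280 + 2 = -278)
X = 2665938 (X = (773 + 530)*(813 + 1233) = 1303*2046 = 2665938)
A - X = -278 - 1*2665938 = -278 - 2665938 = -2666216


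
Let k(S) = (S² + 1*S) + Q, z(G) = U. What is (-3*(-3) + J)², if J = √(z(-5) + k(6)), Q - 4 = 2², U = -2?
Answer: 129 + 72*√3 ≈ 253.71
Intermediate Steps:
Q = 8 (Q = 4 + 2² = 4 + 4 = 8)
z(G) = -2
k(S) = 8 + S + S² (k(S) = (S² + 1*S) + 8 = (S² + S) + 8 = (S + S²) + 8 = 8 + S + S²)
J = 4*√3 (J = √(-2 + (8 + 6 + 6²)) = √(-2 + (8 + 6 + 36)) = √(-2 + 50) = √48 = 4*√3 ≈ 6.9282)
(-3*(-3) + J)² = (-3*(-3) + 4*√3)² = (9 + 4*√3)²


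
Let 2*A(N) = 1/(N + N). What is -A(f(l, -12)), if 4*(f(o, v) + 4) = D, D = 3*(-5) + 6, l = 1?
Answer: 1/25 ≈ 0.040000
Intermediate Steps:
D = -9 (D = -15 + 6 = -9)
f(o, v) = -25/4 (f(o, v) = -4 + (¼)*(-9) = -4 - 9/4 = -25/4)
A(N) = 1/(4*N) (A(N) = 1/(2*(N + N)) = 1/(2*((2*N))) = (1/(2*N))/2 = 1/(4*N))
-A(f(l, -12)) = -1/(4*(-25/4)) = -(-4)/(4*25) = -1*(-1/25) = 1/25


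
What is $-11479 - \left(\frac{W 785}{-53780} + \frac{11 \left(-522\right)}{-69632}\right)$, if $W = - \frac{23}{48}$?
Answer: $- \frac{3224024778629}{280860672} \approx -11479.0$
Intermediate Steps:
$W = - \frac{23}{48}$ ($W = \left(-23\right) \frac{1}{48} = - \frac{23}{48} \approx -0.47917$)
$-11479 - \left(\frac{W 785}{-53780} + \frac{11 \left(-522\right)}{-69632}\right) = -11479 - \left(\frac{\left(- \frac{23}{48}\right) 785}{-53780} + \frac{11 \left(-522\right)}{-69632}\right) = -11479 - \left(\left(- \frac{18055}{48}\right) \left(- \frac{1}{53780}\right) - - \frac{2871}{34816}\right) = -11479 - \left(\frac{3611}{516288} + \frac{2871}{34816}\right) = -11479 - \frac{25124741}{280860672} = - \frac{3224024778629}{280860672}$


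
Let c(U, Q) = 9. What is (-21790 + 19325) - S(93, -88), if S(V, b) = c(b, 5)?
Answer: -2474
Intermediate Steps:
S(V, b) = 9
(-21790 + 19325) - S(93, -88) = (-21790 + 19325) - 1*9 = -2465 - 9 = -2474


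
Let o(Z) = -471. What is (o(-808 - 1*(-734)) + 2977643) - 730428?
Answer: 2246744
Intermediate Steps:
(o(-808 - 1*(-734)) + 2977643) - 730428 = (-471 + 2977643) - 730428 = 2977172 - 730428 = 2246744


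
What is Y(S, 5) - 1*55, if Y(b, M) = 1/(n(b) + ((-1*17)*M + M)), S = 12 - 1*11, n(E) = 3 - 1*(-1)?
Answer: -4181/76 ≈ -55.013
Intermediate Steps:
n(E) = 4 (n(E) = 3 + 1 = 4)
S = 1 (S = 12 - 11 = 1)
Y(b, M) = 1/(4 - 16*M) (Y(b, M) = 1/(4 + ((-1*17)*M + M)) = 1/(4 + (-17*M + M)) = 1/(4 - 16*M))
Y(S, 5) - 1*55 = -1/(-4 + 16*5) - 1*55 = -1/(-4 + 80) - 55 = -1/76 - 55 = -4181/76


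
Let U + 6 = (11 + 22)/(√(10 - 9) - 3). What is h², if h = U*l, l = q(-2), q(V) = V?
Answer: 2025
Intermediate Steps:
l = -2
U = -45/2 (U = -6 + (11 + 22)/(√(10 - 9) - 3) = -6 + 33/(√1 - 3) = -6 + 33/(1 - 3) = -6 + 33/(-2) = -6 + 33*(-½) = -6 - 33/2 = -45/2 ≈ -22.500)
h = 45 (h = -45/2*(-2) = 45)
h² = 45² = 2025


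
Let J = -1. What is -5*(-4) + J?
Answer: 19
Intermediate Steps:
-5*(-4) + J = -5*(-4) - 1 = 20 - 1 = 19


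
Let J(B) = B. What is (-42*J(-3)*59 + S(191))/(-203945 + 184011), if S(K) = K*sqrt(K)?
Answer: -3717/9967 - 191*sqrt(191)/19934 ≈ -0.50535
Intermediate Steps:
S(K) = K**(3/2)
(-42*J(-3)*59 + S(191))/(-203945 + 184011) = (-42*(-3)*59 + 191**(3/2))/(-203945 + 184011) = (126*59 + 191*sqrt(191))/(-19934) = (7434 + 191*sqrt(191))*(-1/19934) = -3717/9967 - 191*sqrt(191)/19934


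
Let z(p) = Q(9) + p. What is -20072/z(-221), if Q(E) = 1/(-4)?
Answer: 80288/885 ≈ 90.721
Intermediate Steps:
Q(E) = -¼
z(p) = -¼ + p
-20072/z(-221) = -20072/(-¼ - 221) = -20072/(-885/4) = -20072*(-4/885) = 80288/885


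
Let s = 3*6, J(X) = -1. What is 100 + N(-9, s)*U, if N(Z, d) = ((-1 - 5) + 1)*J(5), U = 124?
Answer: 720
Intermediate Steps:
s = 18
N(Z, d) = 5 (N(Z, d) = ((-1 - 5) + 1)*(-1) = (-6 + 1)*(-1) = -5*(-1) = 5)
100 + N(-9, s)*U = 100 + 5*124 = 100 + 620 = 720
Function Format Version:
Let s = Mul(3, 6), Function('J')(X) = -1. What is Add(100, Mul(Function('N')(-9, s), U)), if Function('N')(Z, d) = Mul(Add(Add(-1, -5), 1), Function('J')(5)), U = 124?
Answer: 720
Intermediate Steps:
s = 18
Function('N')(Z, d) = 5 (Function('N')(Z, d) = Mul(Add(Add(-1, -5), 1), -1) = Mul(Add(-6, 1), -1) = Mul(-5, -1) = 5)
Add(100, Mul(Function('N')(-9, s), U)) = Add(100, Mul(5, 124)) = Add(100, 620) = 720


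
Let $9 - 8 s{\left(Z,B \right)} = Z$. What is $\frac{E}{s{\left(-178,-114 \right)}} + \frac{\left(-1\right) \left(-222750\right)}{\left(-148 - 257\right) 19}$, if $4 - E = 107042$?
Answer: $- \frac{16372626}{3553} \approx -4608.1$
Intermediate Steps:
$E = -107038$ ($E = 4 - 107042 = -107038$)
$s{\left(Z,B \right)} = \frac{9}{8} - \frac{Z}{8}$
$\frac{E}{s{\left(-178,-114 \right)}} + \frac{\left(-1\right) \left(-222750\right)}{\left(-148 - 257\right) 19} = - \frac{107038}{\frac{9}{8} - - \frac{89}{4}} + \frac{\left(-1\right) \left(-222750\right)}{\left(-148 - 257\right) 19} = - \frac{107038}{\frac{9}{8} + \frac{89}{4}} + \frac{222750}{\left(-405\right) 19} = - \frac{107038}{\frac{187}{8}} + \frac{222750}{-7695} = \left(-107038\right) \frac{8}{187} + 222750 \left(- \frac{1}{7695}\right) = - \frac{856304}{187} - \frac{550}{19} = - \frac{16372626}{3553}$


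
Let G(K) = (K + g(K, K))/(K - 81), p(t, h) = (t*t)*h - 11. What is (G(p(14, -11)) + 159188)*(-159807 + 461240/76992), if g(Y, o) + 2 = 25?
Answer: -8599325606138456/338043 ≈ -2.5439e+10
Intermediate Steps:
p(t, h) = -11 + h*t² (p(t, h) = t²*h - 11 = h*t² - 11 = -11 + h*t²)
g(Y, o) = 23 (g(Y, o) = -2 + 25 = 23)
G(K) = (23 + K)/(-81 + K) (G(K) = (K + 23)/(K - 81) = (23 + K)/(-81 + K))
(G(p(14, -11)) + 159188)*(-159807 + 461240/76992) = ((23 + (-11 - 11*14²))/(-81 + (-11 - 11*14²)) + 159188)*(-159807 + 461240/76992) = ((23 + (-11 - 11*196))/(-81 + (-11 - 11*196)) + 159188)*(-159807 + 461240*(1/76992)) = ((23 + (-11 - 2156))/(-81 + (-11 - 2156)) + 159188)*(-159807 + 57655/9624) = ((23 - 2167)/(-81 - 2167) + 159188)*(-1537924913/9624) = (-2144/(-2248) + 159188)*(-1537924913/9624) = (-1/2248*(-2144) + 159188)*(-1537924913/9624) = (268/281 + 159188)*(-1537924913/9624) = (44732096/281)*(-1537924913/9624) = -8599325606138456/338043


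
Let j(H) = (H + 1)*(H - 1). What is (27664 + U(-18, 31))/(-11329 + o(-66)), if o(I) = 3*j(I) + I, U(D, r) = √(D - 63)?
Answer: 13832/835 + 9*I/1670 ≈ 16.565 + 0.0053892*I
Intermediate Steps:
U(D, r) = √(-63 + D)
j(H) = (1 + H)*(-1 + H)
o(I) = -3 + I + 3*I² (o(I) = 3*(-1 + I²) + I = (-3 + 3*I²) + I = -3 + I + 3*I²)
(27664 + U(-18, 31))/(-11329 + o(-66)) = (27664 + √(-63 - 18))/(-11329 + (-3 - 66 + 3*(-66)²)) = (27664 + √(-81))/(-11329 + (-3 - 66 + 3*4356)) = (27664 + 9*I)/(-11329 + (-3 - 66 + 13068)) = (27664 + 9*I)/(-11329 + 12999) = (27664 + 9*I)/1670 = (27664 + 9*I)*(1/1670) = 13832/835 + 9*I/1670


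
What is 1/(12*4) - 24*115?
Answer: -132479/48 ≈ -2760.0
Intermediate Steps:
1/(12*4) - 24*115 = 1/48 - 2760 = -132479/48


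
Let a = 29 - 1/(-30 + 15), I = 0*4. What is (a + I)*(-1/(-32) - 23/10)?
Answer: -13189/200 ≈ -65.945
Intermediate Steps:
I = 0
a = 436/15 (a = 29 - 1/(-15) = 29 - 1*(-1/15) = 29 + 1/15 = 436/15 ≈ 29.067)
(a + I)*(-1/(-32) - 23/10) = (436/15 + 0)*(-1/(-32) - 23/10) = 436*(-1*(-1/32) - 23*⅒)/15 = 436*(1/32 - 23/10)/15 = (436/15)*(-363/160) = -13189/200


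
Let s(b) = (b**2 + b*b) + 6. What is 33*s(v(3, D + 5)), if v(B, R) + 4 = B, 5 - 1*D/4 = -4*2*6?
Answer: 264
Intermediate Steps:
D = 212 (D = 20 - 4*(-4*2)*6 = 20 - (-32)*6 = 20 - 4*(-48) = 20 + 192 = 212)
v(B, R) = -4 + B
s(b) = 6 + 2*b**2 (s(b) = (b**2 + b**2) + 6 = 2*b**2 + 6 = 6 + 2*b**2)
33*s(v(3, D + 5)) = 33*(6 + 2*(-4 + 3)**2) = 33*(6 + 2*(-1)**2) = 33*(6 + 2*1) = 33*(6 + 2) = 33*8 = 264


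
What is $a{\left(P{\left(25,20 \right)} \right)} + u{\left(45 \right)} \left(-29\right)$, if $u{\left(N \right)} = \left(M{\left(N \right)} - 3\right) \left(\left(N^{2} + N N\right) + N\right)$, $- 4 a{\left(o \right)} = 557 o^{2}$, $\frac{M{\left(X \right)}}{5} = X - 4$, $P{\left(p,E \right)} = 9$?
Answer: $- \frac{95999157}{4} \approx -2.4 \cdot 10^{7}$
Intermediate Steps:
$M{\left(X \right)} = -20 + 5 X$ ($M{\left(X \right)} = 5 \left(X - 4\right) = 5 \left(-4 + X\right) = -20 + 5 X$)
$a{\left(o \right)} = - \frac{557 o^{2}}{4}$
$u{\left(N \right)} = \left(-23 + 5 N\right) \left(N + 2 N^{2}\right)$ ($u{\left(N \right)} = \left(\left(-20 + 5 N\right) - 3\right) \left(\left(N^{2} + N N\right) + N\right) = \left(-23 + 5 N\right) \left(\left(N^{2} + N^{2}\right) + N\right) = \left(-23 + 5 N\right) \left(2 N^{2} + N\right) = \left(-23 + 5 N\right) \left(N + 2 N^{2}\right)$)
$a{\left(P{\left(25,20 \right)} \right)} + u{\left(45 \right)} \left(-29\right) = - \frac{557 \cdot 9^{2}}{4} + 45 \left(-23 - 45 + 10 \cdot 45 \left(-4 + 45\right)\right) \left(-29\right) = \left(- \frac{557}{4}\right) 81 + 45 \left(-23 - 45 + 10 \cdot 45 \cdot 41\right) \left(-29\right) = - \frac{45117}{4} + 45 \left(-23 - 45 + 18450\right) \left(-29\right) = - \frac{45117}{4} + 45 \cdot 18382 \left(-29\right) = - \frac{45117}{4} + 827190 \left(-29\right) = - \frac{45117}{4} - 23988510 = - \frac{95999157}{4}$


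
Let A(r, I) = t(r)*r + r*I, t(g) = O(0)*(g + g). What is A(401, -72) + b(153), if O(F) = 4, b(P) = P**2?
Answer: 1280945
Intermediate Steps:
t(g) = 8*g (t(g) = 4*(g + g) = 4*(2*g) = 8*g)
A(r, I) = 8*r**2 + I*r (A(r, I) = (8*r)*r + r*I = 8*r**2 + I*r)
A(401, -72) + b(153) = 401*(-72 + 8*401) + 153**2 = 401*(-72 + 3208) + 23409 = 401*3136 + 23409 = 1257536 + 23409 = 1280945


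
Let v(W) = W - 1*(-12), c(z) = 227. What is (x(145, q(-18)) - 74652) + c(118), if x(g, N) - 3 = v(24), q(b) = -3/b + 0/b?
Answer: -74386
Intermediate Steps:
v(W) = 12 + W (v(W) = W + 12 = 12 + W)
q(b) = -3/b (q(b) = -3/b + 0 = -3/b)
x(g, N) = 39 (x(g, N) = 3 + (12 + 24) = 3 + 36 = 39)
(x(145, q(-18)) - 74652) + c(118) = (39 - 74652) + 227 = -74613 + 227 = -74386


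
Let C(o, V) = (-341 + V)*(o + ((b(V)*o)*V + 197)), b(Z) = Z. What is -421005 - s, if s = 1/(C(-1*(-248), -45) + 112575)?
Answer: -81636403836974/193908395 ≈ -4.2101e+5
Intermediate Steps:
C(o, V) = (-341 + V)*(197 + o + o*V²) (C(o, V) = (-341 + V)*(o + ((V*o)*V + 197)) = (-341 + V)*(o + (o*V² + 197)) = (-341 + V)*(o + (197 + o*V²)) = (-341 + V)*(197 + o + o*V²))
s = -1/193908395 (s = 1/((-67177 - (-341)*(-248) + 197*(-45) - (-45)*(-248) - 1*(-248)*(-45)³ - 341*(-1*(-248))*(-45)²) + 112575) = 1/((-67177 - 341*248 - 8865 - 45*248 + 248*(-91125) - 341*248*2025) + 112575) = 1/((-67177 - 84568 - 8865 - 11160 - 22599000 - 171250200) + 112575) = 1/(-194020970 + 112575) = 1/(-193908395) = -1/193908395 ≈ -5.1571e-9)
-421005 - s = -421005 - 1*(-1/193908395) = -421005 + 1/193908395 = -81636403836974/193908395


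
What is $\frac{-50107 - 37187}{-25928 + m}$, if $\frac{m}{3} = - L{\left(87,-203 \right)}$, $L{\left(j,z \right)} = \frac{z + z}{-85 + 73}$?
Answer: $\frac{58196}{17353} \approx 3.3537$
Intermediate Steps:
$L{\left(j,z \right)} = - \frac{z}{6}$ ($L{\left(j,z \right)} = \frac{2 z}{-12} = 2 z \left(- \frac{1}{12}\right) = - \frac{z}{6}$)
$m = - \frac{203}{2}$ ($m = 3 \left(- \frac{\left(-1\right) \left(-203\right)}{6}\right) = 3 \left(\left(-1\right) \frac{203}{6}\right) = 3 \left(- \frac{203}{6}\right) = - \frac{203}{2} \approx -101.5$)
$\frac{-50107 - 37187}{-25928 + m} = \frac{-50107 - 37187}{-25928 - \frac{203}{2}} = - \frac{87294}{- \frac{52059}{2}} = \left(-87294\right) \left(- \frac{2}{52059}\right) = \frac{58196}{17353}$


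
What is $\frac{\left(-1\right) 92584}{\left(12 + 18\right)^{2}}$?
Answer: $- \frac{23146}{225} \approx -102.87$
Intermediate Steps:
$\frac{\left(-1\right) 92584}{\left(12 + 18\right)^{2}} = - \frac{92584}{30^{2}} = - \frac{92584}{900} = \left(-92584\right) \frac{1}{900} = - \frac{23146}{225}$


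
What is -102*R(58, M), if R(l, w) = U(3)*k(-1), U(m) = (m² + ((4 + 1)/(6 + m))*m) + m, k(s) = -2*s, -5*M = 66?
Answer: -2788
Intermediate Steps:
M = -66/5 (M = -⅕*66 = -66/5 ≈ -13.200)
U(m) = m + m² + 5*m/(6 + m) (U(m) = (m² + (5/(6 + m))*m) + m = (m² + 5*m/(6 + m)) + m = m + m² + 5*m/(6 + m))
R(l, w) = 82/3 (R(l, w) = (3*(11 + 3² + 7*3)/(6 + 3))*(-2*(-1)) = (3*(11 + 9 + 21)/9)*2 = (3*(⅑)*41)*2 = (41/3)*2 = 82/3)
-102*R(58, M) = -102*82/3 = -2788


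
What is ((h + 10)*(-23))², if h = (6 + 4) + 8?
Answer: 414736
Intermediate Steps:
h = 18 (h = 10 + 8 = 18)
((h + 10)*(-23))² = ((18 + 10)*(-23))² = (28*(-23))² = (-644)² = 414736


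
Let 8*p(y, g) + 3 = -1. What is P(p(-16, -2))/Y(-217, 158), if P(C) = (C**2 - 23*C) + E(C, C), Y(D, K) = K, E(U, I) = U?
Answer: 45/632 ≈ 0.071203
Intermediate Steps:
p(y, g) = -1/2 (p(y, g) = -3/8 + (1/8)*(-1) = -3/8 - 1/8 = -1/2)
P(C) = C**2 - 22*C (P(C) = (C**2 - 23*C) + C = C**2 - 22*C)
P(p(-16, -2))/Y(-217, 158) = -(-22 - 1/2)/2/158 = -1/2*(-45/2)*(1/158) = (45/4)*(1/158) = 45/632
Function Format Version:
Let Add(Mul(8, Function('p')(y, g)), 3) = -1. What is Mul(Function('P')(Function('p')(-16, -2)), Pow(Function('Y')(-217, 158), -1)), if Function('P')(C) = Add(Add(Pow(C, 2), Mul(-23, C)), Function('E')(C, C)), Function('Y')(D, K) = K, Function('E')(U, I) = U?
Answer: Rational(45, 632) ≈ 0.071203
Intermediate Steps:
Function('p')(y, g) = Rational(-1, 2) (Function('p')(y, g) = Add(Rational(-3, 8), Mul(Rational(1, 8), -1)) = Add(Rational(-3, 8), Rational(-1, 8)) = Rational(-1, 2))
Function('P')(C) = Add(Pow(C, 2), Mul(-22, C)) (Function('P')(C) = Add(Add(Pow(C, 2), Mul(-23, C)), C) = Add(Pow(C, 2), Mul(-22, C)))
Mul(Function('P')(Function('p')(-16, -2)), Pow(Function('Y')(-217, 158), -1)) = Mul(Mul(Rational(-1, 2), Add(-22, Rational(-1, 2))), Pow(158, -1)) = Mul(Mul(Rational(-1, 2), Rational(-45, 2)), Rational(1, 158)) = Mul(Rational(45, 4), Rational(1, 158)) = Rational(45, 632)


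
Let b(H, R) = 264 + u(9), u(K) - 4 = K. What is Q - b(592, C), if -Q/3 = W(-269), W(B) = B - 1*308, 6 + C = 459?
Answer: 1454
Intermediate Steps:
C = 453 (C = -6 + 459 = 453)
u(K) = 4 + K
W(B) = -308 + B (W(B) = B - 308 = -308 + B)
Q = 1731 (Q = -3*(-308 - 269) = -3*(-577) = 1731)
b(H, R) = 277 (b(H, R) = 264 + (4 + 9) = 264 + 13 = 277)
Q - b(592, C) = 1731 - 1*277 = 1731 - 277 = 1454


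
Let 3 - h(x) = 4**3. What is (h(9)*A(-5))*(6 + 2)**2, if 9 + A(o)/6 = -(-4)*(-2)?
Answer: 398208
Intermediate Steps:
h(x) = -61 (h(x) = 3 - 1*4**3 = 3 - 1*64 = 3 - 64 = -61)
A(o) = -102 (A(o) = -54 + 6*(-(-4)*(-2)) = -54 + 6*(-1*8) = -54 + 6*(-8) = -54 - 48 = -102)
(h(9)*A(-5))*(6 + 2)**2 = (-61*(-102))*(6 + 2)**2 = 6222*8**2 = 6222*64 = 398208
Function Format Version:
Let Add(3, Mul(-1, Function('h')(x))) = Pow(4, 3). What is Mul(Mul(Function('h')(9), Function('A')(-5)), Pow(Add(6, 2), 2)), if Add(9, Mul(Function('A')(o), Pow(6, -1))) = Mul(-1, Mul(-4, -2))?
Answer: 398208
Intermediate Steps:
Function('h')(x) = -61 (Function('h')(x) = Add(3, Mul(-1, Pow(4, 3))) = Add(3, Mul(-1, 64)) = Add(3, -64) = -61)
Function('A')(o) = -102 (Function('A')(o) = Add(-54, Mul(6, Mul(-1, Mul(-4, -2)))) = Add(-54, Mul(6, Mul(-1, 8))) = Add(-54, Mul(6, -8)) = Add(-54, -48) = -102)
Mul(Mul(Function('h')(9), Function('A')(-5)), Pow(Add(6, 2), 2)) = Mul(Mul(-61, -102), Pow(Add(6, 2), 2)) = Mul(6222, Pow(8, 2)) = Mul(6222, 64) = 398208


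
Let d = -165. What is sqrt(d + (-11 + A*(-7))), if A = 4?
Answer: 2*I*sqrt(51) ≈ 14.283*I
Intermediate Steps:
sqrt(d + (-11 + A*(-7))) = sqrt(-165 + (-11 + 4*(-7))) = sqrt(-165 + (-11 - 28)) = sqrt(-165 - 39) = sqrt(-204) = 2*I*sqrt(51)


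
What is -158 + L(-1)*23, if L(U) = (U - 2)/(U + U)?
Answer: -247/2 ≈ -123.50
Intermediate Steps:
L(U) = (-2 + U)/(2*U) (L(U) = (-2 + U)/((2*U)) = (-2 + U)*(1/(2*U)) = (-2 + U)/(2*U))
-158 + L(-1)*23 = -158 + ((1/2)*(-2 - 1)/(-1))*23 = -158 + ((1/2)*(-1)*(-3))*23 = -158 + (3/2)*23 = -158 + 69/2 = -247/2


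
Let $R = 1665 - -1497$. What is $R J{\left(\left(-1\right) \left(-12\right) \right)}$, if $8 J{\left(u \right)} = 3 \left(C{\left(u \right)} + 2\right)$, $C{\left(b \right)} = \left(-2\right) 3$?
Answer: $-4743$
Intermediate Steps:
$C{\left(b \right)} = -6$
$R = 3162$ ($R = 1665 + 1497 = 3162$)
$J{\left(u \right)} = - \frac{3}{2}$ ($J{\left(u \right)} = \frac{3 \left(-6 + 2\right)}{8} = \frac{3 \left(-4\right)}{8} = \frac{1}{8} \left(-12\right) = - \frac{3}{2}$)
$R J{\left(\left(-1\right) \left(-12\right) \right)} = 3162 \left(- \frac{3}{2}\right) = -4743$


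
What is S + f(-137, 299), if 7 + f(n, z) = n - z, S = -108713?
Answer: -109156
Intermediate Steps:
f(n, z) = -7 + n - z (f(n, z) = -7 + (n - z) = -7 + n - z)
S + f(-137, 299) = -108713 + (-7 - 137 - 1*299) = -108713 + (-7 - 137 - 299) = -108713 - 443 = -109156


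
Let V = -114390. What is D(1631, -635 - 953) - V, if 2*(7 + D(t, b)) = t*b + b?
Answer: -1181425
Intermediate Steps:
D(t, b) = -7 + b/2 + b*t/2 (D(t, b) = -7 + (t*b + b)/2 = -7 + (b*t + b)/2 = -7 + (b + b*t)/2 = -7 + (b/2 + b*t/2) = -7 + b/2 + b*t/2)
D(1631, -635 - 953) - V = (-7 + (-635 - 953)/2 + (½)*(-635 - 953)*1631) - 1*(-114390) = (-7 + (½)*(-1588) + (½)*(-1588)*1631) + 114390 = (-7 - 794 - 1295014) + 114390 = -1295815 + 114390 = -1181425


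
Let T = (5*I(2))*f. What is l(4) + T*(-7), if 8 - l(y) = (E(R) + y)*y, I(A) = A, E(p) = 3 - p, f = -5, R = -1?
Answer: 326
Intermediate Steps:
l(y) = 8 - y*(4 + y) (l(y) = 8 - ((3 - 1*(-1)) + y)*y = 8 - ((3 + 1) + y)*y = 8 - (4 + y)*y = 8 - y*(4 + y))
T = -50 (T = (5*2)*(-5) = 10*(-5) = -50)
l(4) + T*(-7) = (8 - 1*4² - 4*4) - 50*(-7) = (8 - 1*16 - 16) + 350 = (8 - 16 - 16) + 350 = -24 + 350 = 326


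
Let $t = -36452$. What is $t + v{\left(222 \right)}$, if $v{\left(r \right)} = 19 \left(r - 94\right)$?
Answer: $-34020$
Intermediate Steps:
$v{\left(r \right)} = -1786 + 19 r$ ($v{\left(r \right)} = 19 \left(-94 + r\right) = -1786 + 19 r$)
$t + v{\left(222 \right)} = -36452 + \left(-1786 + 19 \cdot 222\right) = -36452 + \left(-1786 + 4218\right) = -36452 + 2432 = -34020$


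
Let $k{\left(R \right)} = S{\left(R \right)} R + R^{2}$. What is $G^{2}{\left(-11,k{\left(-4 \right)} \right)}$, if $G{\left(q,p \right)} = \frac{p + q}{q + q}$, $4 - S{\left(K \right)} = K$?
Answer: $\frac{729}{484} \approx 1.5062$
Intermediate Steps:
$S{\left(K \right)} = 4 - K$
$k{\left(R \right)} = R^{2} + R \left(4 - R\right)$ ($k{\left(R \right)} = \left(4 - R\right) R + R^{2} = R \left(4 - R\right) + R^{2} = R^{2} + R \left(4 - R\right)$)
$G{\left(q,p \right)} = \frac{p + q}{2 q}$
$G^{2}{\left(-11,k{\left(-4 \right)} \right)} = \left(\frac{4 \left(-4\right) - 11}{2 \left(-11\right)}\right)^{2} = \left(\frac{1}{2} \left(- \frac{1}{11}\right) \left(-16 - 11\right)\right)^{2} = \left(\frac{1}{2} \left(- \frac{1}{11}\right) \left(-27\right)\right)^{2} = \left(\frac{27}{22}\right)^{2} = \frac{729}{484}$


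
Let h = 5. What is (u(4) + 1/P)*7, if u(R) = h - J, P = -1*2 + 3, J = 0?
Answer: 42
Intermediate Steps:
P = 1 (P = -2 + 3 = 1)
u(R) = 5 (u(R) = 5 - 1*0 = 5 + 0 = 5)
(u(4) + 1/P)*7 = (5 + 1/1)*7 = (5 + 1*1)*7 = (5 + 1)*7 = 6*7 = 42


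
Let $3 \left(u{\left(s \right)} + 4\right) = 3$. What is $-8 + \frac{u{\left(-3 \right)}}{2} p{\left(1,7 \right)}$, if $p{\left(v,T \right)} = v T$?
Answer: $- \frac{37}{2} \approx -18.5$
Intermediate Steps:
$p{\left(v,T \right)} = T v$
$u{\left(s \right)} = -3$ ($u{\left(s \right)} = -4 + \frac{1}{3} \cdot 3 = -4 + 1 = -3$)
$-8 + \frac{u{\left(-3 \right)}}{2} p{\left(1,7 \right)} = -8 + - \frac{3}{2} \cdot 7 \cdot 1 = -8 + \left(-3\right) \frac{1}{2} \cdot 7 = -8 - \frac{21}{2} = - \frac{37}{2}$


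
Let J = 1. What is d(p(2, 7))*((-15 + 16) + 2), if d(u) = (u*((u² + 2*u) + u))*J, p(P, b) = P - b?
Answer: -150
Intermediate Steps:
d(u) = u*(u² + 3*u) (d(u) = (u*((u² + 2*u) + u))*1 = (u*(u² + 3*u))*1 = u*(u² + 3*u))
d(p(2, 7))*((-15 + 16) + 2) = ((2 - 1*7)²*(3 + (2 - 1*7)))*((-15 + 16) + 2) = ((2 - 7)²*(3 + (2 - 7)))*(1 + 2) = ((-5)²*(3 - 5))*3 = (25*(-2))*3 = -50*3 = -150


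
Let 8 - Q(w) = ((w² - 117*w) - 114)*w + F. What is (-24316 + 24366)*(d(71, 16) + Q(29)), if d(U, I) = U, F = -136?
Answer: 3876450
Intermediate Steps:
Q(w) = 144 - w*(-114 + w² - 117*w) (Q(w) = 8 - (((w² - 117*w) - 114)*w - 136) = 8 - ((-114 + w² - 117*w)*w - 136) = 8 - (w*(-114 + w² - 117*w) - 136) = 8 - (-136 + w*(-114 + w² - 117*w)) = 8 + (136 - w*(-114 + w² - 117*w)) = 144 - w*(-114 + w² - 117*w))
(-24316 + 24366)*(d(71, 16) + Q(29)) = (-24316 + 24366)*(71 + (144 - 1*29³ + 114*29 + 117*29²)) = 50*(71 + (144 - 1*24389 + 3306 + 117*841)) = 50*(71 + (144 - 24389 + 3306 + 98397)) = 50*(71 + 77458) = 50*77529 = 3876450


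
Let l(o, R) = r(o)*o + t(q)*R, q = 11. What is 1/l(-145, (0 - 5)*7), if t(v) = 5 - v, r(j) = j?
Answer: 1/21235 ≈ 4.7092e-5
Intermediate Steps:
l(o, R) = o² - 6*R (l(o, R) = o*o + (5 - 1*11)*R = o² + (5 - 11)*R = o² - 6*R)
1/l(-145, (0 - 5)*7) = 1/((-145)² - 6*(0 - 5)*7) = 1/(21025 - (-30)*7) = 1/(21025 - 6*(-35)) = 1/(21025 + 210) = 1/21235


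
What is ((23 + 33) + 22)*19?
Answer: 1482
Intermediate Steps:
((23 + 33) + 22)*19 = (56 + 22)*19 = 78*19 = 1482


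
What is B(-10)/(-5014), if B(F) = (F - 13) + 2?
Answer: 21/5014 ≈ 0.0041883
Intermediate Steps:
B(F) = -11 + F (B(F) = (-13 + F) + 2 = -11 + F)
B(-10)/(-5014) = (-11 - 10)/(-5014) = -21*(-1/5014) = 21/5014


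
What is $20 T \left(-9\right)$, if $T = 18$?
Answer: $-3240$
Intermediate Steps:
$20 T \left(-9\right) = 20 \cdot 18 \left(-9\right) = 360 \left(-9\right) = -3240$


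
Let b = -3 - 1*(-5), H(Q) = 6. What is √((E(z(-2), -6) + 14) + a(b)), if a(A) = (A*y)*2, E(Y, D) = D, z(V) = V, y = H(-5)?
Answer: 4*√2 ≈ 5.6569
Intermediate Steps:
y = 6
b = 2 (b = -3 + 5 = 2)
a(A) = 12*A (a(A) = (A*6)*2 = (6*A)*2 = 12*A)
√((E(z(-2), -6) + 14) + a(b)) = √((-6 + 14) + 12*2) = √(8 + 24) = √32 = 4*√2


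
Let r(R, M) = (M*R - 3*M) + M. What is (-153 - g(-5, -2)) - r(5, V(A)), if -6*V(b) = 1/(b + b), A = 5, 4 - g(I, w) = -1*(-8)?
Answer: -2979/20 ≈ -148.95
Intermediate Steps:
g(I, w) = -4 (g(I, w) = 4 - (-1)*(-8) = 4 - 1*8 = 4 - 8 = -4)
V(b) = -1/(12*b) (V(b) = -1/(6*(b + b)) = -1/(2*b)/6 = -1/(12*b))
r(R, M) = -2*M + M*R (r(R, M) = (-3*M + M*R) + M = -2*M + M*R)
(-153 - g(-5, -2)) - r(5, V(A)) = (-153 - 1*(-4)) - (-1/12/5)*(-2 + 5) = (-153 + 4) - (-1/12*⅕)*3 = -149 - (-1)*3/60 = -149 - 1*(-1/20) = -149 + 1/20 = -2979/20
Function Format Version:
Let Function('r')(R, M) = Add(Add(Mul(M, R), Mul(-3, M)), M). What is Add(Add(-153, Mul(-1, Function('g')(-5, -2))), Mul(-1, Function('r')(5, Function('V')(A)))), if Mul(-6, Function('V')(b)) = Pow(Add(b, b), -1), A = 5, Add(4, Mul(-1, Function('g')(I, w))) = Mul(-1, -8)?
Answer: Rational(-2979, 20) ≈ -148.95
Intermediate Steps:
Function('g')(I, w) = -4 (Function('g')(I, w) = Add(4, Mul(-1, Mul(-1, -8))) = Add(4, Mul(-1, 8)) = Add(4, -8) = -4)
Function('V')(b) = Mul(Rational(-1, 12), Pow(b, -1)) (Function('V')(b) = Mul(Rational(-1, 6), Pow(Add(b, b), -1)) = Mul(Rational(-1, 6), Pow(Mul(2, b), -1)) = Mul(Rational(-1, 6), Mul(Rational(1, 2), Pow(b, -1))) = Mul(Rational(-1, 12), Pow(b, -1)))
Function('r')(R, M) = Add(Mul(-2, M), Mul(M, R)) (Function('r')(R, M) = Add(Add(Mul(-3, M), Mul(M, R)), M) = Add(Mul(-2, M), Mul(M, R)))
Add(Add(-153, Mul(-1, Function('g')(-5, -2))), Mul(-1, Function('r')(5, Function('V')(A)))) = Add(Add(-153, Mul(-1, -4)), Mul(-1, Mul(Mul(Rational(-1, 12), Pow(5, -1)), Add(-2, 5)))) = Add(Add(-153, 4), Mul(-1, Mul(Mul(Rational(-1, 12), Rational(1, 5)), 3))) = Add(-149, Mul(-1, Mul(Rational(-1, 60), 3))) = Add(-149, Mul(-1, Rational(-1, 20))) = Add(-149, Rational(1, 20)) = Rational(-2979, 20)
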